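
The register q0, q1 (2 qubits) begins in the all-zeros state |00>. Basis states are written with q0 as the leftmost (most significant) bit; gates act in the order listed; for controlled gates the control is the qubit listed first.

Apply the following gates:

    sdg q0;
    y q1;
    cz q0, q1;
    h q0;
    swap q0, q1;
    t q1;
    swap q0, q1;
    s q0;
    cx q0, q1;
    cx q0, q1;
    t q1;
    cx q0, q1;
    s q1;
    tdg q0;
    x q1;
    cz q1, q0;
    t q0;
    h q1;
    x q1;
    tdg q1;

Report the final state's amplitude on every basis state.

After the circuit, the state carries amplitude -exp(I*pi/4)/2 on |00>, -1/2 on |01>, -I/2 on |10>, exp(I*pi/4)/2 on |11>.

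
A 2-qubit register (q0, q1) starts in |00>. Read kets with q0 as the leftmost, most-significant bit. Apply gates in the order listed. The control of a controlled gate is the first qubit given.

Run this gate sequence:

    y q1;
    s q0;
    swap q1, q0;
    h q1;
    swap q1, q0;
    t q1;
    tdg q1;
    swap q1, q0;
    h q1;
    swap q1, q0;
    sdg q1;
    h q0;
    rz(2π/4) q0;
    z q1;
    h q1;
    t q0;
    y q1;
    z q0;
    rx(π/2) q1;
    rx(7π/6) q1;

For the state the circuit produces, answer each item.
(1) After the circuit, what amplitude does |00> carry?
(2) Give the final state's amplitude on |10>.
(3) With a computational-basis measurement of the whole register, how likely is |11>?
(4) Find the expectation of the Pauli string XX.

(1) |00> carries amplitude (sqrt(3) + I)*exp(I*pi/4)/4 in the final state.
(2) The final state's coefficient on |10> equals sqrt(3)/4 + I/4.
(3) Outcome |11> occurs with probability 1/4.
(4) The observable XX averages to sqrt(2)/2.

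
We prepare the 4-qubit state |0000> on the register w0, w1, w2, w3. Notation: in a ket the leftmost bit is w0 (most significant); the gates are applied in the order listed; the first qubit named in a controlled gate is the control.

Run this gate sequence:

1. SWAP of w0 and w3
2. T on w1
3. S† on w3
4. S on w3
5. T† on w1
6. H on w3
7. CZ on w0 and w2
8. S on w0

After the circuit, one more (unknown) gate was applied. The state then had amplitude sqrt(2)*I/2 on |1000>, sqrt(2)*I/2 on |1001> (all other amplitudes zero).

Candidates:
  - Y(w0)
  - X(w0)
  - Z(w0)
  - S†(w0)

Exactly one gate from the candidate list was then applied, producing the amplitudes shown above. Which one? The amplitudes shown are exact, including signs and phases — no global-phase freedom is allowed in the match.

It was Y(w0) that produced the state shown. Key observation: steps 2-5 multiply out to the identity, so the circuit reduces to the remaining gates.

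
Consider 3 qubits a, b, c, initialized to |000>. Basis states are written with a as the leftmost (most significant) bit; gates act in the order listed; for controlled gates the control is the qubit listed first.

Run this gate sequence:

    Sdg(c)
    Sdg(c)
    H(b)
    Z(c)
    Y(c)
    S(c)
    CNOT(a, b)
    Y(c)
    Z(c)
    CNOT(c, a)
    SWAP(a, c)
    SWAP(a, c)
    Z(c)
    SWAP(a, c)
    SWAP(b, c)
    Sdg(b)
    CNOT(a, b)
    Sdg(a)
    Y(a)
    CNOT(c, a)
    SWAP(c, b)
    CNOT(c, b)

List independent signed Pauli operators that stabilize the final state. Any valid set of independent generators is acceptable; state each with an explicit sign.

The final state is stabilized by the group generated by +XXI, -ZZI, +IIZ; other independent generating sets are equally valid. Key observation: the block from step 11 through step 12 cancels to the identity and can be dropped.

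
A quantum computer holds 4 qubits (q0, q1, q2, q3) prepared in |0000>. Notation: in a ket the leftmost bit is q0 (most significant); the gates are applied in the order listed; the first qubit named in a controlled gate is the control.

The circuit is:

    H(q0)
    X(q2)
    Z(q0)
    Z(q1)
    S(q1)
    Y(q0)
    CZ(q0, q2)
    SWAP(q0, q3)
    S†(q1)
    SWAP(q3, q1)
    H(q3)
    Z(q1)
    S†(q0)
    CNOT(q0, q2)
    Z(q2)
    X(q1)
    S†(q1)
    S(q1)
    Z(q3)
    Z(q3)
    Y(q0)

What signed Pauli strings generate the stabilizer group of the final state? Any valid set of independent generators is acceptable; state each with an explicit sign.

The stabilizer group can be generated by +IXII, +IIIX, -ZIII, -IIZI, among other valid generating sets.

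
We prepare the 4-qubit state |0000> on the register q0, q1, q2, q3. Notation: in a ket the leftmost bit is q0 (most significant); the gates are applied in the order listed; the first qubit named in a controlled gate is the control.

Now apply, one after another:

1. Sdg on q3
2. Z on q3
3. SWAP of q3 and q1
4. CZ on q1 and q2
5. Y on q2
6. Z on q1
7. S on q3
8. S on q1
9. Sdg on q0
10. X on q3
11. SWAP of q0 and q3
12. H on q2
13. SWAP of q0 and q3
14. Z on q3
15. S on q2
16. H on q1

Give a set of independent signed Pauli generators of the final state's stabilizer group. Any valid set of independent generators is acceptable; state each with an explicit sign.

The stabilizer group can be generated by +IXII, -IIYI, +ZIII, -IIIZ, among other valid generating sets.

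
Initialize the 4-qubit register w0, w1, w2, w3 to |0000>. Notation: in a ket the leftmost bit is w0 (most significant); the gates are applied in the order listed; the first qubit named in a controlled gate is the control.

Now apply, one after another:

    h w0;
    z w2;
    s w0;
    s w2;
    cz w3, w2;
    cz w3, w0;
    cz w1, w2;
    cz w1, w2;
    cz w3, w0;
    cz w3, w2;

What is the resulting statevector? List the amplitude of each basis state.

The final amplitudes are sqrt(2)/2 on |0000>, sqrt(2)*I/2 on |1000>, and 0 on every other basis state. Key observation: the block from step 5 through step 10 cancels to the identity and can be dropped.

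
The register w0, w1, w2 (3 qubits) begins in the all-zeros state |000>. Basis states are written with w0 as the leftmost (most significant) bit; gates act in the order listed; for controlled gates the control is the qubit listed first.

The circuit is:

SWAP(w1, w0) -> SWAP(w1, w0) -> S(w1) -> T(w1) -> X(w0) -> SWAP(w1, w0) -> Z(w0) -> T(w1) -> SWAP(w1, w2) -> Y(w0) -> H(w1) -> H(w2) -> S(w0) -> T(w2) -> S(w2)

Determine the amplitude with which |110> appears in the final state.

|110> carries amplitude -exp(I*pi/4)/2 in the final state. Key observation: the block from step 1 through step 2 cancels to the identity and can be dropped.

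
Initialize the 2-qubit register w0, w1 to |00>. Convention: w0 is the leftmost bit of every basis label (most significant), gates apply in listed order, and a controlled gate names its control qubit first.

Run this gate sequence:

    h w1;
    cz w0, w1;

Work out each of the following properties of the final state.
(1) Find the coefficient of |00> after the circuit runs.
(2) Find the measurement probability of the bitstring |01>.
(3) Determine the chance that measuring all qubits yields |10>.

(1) The amplitude on |00> is sqrt(2)/2.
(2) Outcome |01> occurs with probability 1/2.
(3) Outcome |10> occurs with probability 0.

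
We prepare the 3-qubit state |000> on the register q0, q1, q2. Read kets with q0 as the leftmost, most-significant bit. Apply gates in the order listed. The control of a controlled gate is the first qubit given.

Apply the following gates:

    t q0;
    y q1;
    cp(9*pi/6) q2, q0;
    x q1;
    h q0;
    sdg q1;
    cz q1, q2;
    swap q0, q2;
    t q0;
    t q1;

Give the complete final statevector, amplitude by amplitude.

After the circuit, the state carries amplitude sqrt(2)*I/2 on |000>, sqrt(2)*I/2 on |001>, and 0 on every other basis state.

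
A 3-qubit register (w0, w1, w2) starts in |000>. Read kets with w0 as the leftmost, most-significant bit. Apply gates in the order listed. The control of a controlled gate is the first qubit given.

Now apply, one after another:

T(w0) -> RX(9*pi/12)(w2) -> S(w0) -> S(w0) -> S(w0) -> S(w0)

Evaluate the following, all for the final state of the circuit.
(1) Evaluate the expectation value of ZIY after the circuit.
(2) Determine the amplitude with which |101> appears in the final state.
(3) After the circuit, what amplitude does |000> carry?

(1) In the final state, ZIY has expectation -sqrt(2)/2. Key observation: steps 3-6 multiply out to the identity, so the circuit reduces to the remaining gates.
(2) The amplitude on |101> is 0.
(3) The final state's coefficient on |000> equals sqrt(2 - sqrt(2))/2.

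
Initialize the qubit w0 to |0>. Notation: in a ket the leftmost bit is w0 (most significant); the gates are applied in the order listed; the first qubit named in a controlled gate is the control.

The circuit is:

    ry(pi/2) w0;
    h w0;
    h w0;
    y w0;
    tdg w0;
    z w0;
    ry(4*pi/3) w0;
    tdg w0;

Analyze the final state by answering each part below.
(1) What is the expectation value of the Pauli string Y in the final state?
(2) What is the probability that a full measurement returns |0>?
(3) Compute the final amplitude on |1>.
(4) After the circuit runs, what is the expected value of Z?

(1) The observable Y averages to -1/4. Key observation: steps 2-3 multiply out to the identity, so the circuit reduces to the remaining gates.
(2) A full measurement returns |0> with probability sqrt(6)/8 + 1/2.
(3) The amplitude on |1> is sqrt(2)/4 - sqrt(6)*exp(I*pi/4)/4.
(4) In the final state, Z has expectation sqrt(6)/4.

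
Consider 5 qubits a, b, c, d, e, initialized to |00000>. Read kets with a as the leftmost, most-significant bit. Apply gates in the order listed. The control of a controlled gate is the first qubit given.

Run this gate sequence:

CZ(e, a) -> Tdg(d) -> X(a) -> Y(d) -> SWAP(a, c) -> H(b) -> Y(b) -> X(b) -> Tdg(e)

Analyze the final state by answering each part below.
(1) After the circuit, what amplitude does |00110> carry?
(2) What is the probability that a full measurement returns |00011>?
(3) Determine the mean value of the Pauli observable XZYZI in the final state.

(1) The final state's coefficient on |00110> equals -sqrt(2)/2.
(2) A full measurement returns |00011> with probability 0.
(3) The expectation value of XZYZI is 0.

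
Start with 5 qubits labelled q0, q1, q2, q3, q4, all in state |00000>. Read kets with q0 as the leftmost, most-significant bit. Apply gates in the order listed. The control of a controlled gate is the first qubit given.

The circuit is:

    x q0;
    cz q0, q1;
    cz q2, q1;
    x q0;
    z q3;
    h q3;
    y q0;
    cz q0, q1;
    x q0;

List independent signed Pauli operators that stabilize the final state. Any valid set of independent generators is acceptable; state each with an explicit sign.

The final state is stabilized by the group generated by +IIIXI, +ZIIII, +IZIII, +IIZII, +IIIIZ; other independent generating sets are equally valid.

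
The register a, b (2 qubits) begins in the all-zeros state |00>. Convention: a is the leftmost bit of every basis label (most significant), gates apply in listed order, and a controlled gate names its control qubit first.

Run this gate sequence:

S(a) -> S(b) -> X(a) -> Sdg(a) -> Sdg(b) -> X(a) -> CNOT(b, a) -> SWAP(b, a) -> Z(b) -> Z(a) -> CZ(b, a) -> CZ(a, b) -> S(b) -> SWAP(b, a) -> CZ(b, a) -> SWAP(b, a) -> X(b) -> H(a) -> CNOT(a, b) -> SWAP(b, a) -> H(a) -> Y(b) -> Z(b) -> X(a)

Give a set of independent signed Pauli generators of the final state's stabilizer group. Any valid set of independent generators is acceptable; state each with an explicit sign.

The final state is stabilized by the group generated by +XZ, -ZX; other independent generating sets are equally valid.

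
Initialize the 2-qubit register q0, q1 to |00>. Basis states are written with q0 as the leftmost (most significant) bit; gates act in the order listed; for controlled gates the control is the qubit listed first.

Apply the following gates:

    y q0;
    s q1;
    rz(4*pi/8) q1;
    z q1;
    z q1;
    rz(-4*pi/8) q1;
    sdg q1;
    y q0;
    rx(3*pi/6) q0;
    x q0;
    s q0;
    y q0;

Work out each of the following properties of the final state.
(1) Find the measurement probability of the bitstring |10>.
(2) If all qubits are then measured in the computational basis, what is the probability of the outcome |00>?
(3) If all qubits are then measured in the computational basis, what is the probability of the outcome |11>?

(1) Outcome |10> occurs with probability 1/2. Key observation: the block from step 1 through step 8 cancels to the identity and can be dropped.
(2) Outcome |00> occurs with probability 1/2.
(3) The probability of measuring |11> is 0.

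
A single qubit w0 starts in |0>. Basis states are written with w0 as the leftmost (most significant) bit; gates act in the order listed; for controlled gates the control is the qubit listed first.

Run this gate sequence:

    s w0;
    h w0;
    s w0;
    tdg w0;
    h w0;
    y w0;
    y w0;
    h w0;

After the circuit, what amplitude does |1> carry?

|1> carries amplitude sqrt(2)*exp(I*pi/4)/2 in the final state. Key observation: the block from step 5 through step 8 cancels to the identity and can be dropped.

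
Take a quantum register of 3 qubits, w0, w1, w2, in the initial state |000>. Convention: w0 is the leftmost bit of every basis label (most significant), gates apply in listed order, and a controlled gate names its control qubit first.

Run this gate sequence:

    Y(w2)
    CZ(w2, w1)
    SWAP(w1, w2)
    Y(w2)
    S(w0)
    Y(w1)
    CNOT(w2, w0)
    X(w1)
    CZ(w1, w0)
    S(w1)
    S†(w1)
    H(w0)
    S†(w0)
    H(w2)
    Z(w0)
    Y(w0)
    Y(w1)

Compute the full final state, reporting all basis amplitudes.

The resulting statevector has amplitude 1/2 on |000>, -1/2 on |001>, 0 on |010>, 0 on |011>, -I/2 on |100>, I/2 on |101>, 0 on |110>, 0 on |111>.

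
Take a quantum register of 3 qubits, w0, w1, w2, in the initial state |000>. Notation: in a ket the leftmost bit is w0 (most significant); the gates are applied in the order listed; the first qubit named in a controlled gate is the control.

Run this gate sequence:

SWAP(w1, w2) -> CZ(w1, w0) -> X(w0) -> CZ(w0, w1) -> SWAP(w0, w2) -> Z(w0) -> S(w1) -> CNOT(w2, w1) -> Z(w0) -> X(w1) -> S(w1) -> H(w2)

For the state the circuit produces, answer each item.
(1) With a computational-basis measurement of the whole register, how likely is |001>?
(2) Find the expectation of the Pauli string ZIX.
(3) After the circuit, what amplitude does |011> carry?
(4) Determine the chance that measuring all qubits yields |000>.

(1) A full measurement returns |001> with probability 1/2.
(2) The expectation value of ZIX is -1.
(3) |011> carries amplitude 0 in the final state.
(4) The probability of measuring |000> is 1/2.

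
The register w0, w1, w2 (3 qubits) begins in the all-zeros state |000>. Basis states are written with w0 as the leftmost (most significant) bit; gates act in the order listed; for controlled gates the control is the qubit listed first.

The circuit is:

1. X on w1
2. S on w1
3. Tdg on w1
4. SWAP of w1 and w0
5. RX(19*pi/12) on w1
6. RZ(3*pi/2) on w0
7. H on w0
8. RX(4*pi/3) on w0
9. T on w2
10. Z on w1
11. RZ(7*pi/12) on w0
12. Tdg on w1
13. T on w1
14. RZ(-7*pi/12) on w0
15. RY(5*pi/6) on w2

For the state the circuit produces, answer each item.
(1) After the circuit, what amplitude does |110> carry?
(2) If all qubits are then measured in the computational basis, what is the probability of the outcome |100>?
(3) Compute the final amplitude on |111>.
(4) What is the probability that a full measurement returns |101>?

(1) The final state's coefficient on |110> equals (1 - I)*(-sqrt(6 - 3*sqrt(2)) + 3*sqrt(sqrt(2) + 2) + (-2 - I)*sqrt(3*sqrt(2) + 6) + sqrt(2 - sqrt(2))*(2 + I))/32. Key observation: steps 11-14 multiply out to the identity, so the circuit reduces to the remaining gates.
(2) The probability of measuring |100> is -5*sqrt(2)/64 - sqrt(3)/16 + 3*sqrt(6)/64 + 1/8.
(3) The final state's coefficient on |111> equals -3*sqrt(3*sqrt(2) + 6)/32 - 3*sqrt(sqrt(2) + 2)/32 + sqrt(6 - 3*sqrt(2))/32 + 3*sqrt(2 - sqrt(2))/32 - 3*I*sqrt(sqrt(2) + 2)/32 - I*sqrt(3*sqrt(2) + 6)/32 + I*sqrt(2 - sqrt(2))/32 + I*sqrt(6 - 3*sqrt(2))/32.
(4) A full measurement returns |101> with probability sqrt(2)/64 + sqrt(6)/64 + sqrt(3)/16 + 1/8.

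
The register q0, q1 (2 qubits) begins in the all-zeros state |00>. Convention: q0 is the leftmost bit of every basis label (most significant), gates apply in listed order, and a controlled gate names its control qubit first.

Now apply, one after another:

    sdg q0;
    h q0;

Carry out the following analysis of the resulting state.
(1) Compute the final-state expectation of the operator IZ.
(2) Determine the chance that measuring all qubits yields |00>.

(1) In the final state, IZ has expectation 1.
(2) The probability of measuring |00> is 1/2.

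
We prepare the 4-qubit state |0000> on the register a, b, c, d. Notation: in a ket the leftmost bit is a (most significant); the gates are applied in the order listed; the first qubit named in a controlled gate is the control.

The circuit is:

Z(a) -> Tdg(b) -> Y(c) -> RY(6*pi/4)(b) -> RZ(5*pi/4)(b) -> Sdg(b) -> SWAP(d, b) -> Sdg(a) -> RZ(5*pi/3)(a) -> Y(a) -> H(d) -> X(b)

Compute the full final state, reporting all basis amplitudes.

The resulting statevector has amplitude (1 + exp(I*pi/4))*exp(7*I*pi/24)/2 on |1110>, (-exp(3*I*pi/4) + I)*exp(19*I*pi/24)/2 on |1111>, and 0 on every other basis state.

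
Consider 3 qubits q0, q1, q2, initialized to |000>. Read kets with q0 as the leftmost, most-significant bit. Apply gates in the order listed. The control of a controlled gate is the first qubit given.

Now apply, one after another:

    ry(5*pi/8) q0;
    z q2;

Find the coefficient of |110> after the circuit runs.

The amplitude on |110> is 0.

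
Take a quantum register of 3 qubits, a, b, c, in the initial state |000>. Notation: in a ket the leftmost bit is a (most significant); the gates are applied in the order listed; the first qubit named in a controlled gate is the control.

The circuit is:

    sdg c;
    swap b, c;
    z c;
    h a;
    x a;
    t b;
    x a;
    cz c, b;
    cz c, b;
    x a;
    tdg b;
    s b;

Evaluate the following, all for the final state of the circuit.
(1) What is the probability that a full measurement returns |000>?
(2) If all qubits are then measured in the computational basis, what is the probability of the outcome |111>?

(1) The probability of measuring |000> is 1/2.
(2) Outcome |111> occurs with probability 0.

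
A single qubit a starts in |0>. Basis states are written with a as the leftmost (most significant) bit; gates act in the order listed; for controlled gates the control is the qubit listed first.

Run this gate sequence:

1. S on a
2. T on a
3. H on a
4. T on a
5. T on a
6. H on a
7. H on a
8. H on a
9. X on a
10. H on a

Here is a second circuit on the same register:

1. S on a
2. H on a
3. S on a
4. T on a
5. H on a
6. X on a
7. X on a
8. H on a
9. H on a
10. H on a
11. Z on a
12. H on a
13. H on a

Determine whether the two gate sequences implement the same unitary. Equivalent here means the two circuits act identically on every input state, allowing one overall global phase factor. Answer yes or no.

No, they are not equivalent — no single phase factor reconciles the two unitaries.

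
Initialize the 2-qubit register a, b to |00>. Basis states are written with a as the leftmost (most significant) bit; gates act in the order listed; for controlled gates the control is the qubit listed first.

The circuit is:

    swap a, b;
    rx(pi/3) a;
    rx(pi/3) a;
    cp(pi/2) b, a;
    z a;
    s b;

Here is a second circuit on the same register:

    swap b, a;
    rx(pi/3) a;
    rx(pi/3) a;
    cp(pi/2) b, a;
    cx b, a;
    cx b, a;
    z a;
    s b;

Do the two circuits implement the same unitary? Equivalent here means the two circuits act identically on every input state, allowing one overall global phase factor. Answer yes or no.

Yes — the two circuits implement the same unitary up to a global phase.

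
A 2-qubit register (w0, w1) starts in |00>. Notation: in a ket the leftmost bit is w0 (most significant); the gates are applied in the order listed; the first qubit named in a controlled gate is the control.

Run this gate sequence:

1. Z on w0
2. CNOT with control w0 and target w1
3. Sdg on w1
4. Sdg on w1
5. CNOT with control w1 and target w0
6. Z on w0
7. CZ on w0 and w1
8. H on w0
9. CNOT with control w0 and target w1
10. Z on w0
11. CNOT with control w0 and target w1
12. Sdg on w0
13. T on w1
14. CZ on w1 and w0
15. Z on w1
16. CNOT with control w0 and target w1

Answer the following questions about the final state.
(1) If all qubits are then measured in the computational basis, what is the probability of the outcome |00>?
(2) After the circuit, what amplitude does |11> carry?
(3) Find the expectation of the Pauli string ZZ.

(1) Outcome |00> occurs with probability 1/2.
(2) The amplitude on |11> is sqrt(2)*I/2.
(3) The observable ZZ averages to 1.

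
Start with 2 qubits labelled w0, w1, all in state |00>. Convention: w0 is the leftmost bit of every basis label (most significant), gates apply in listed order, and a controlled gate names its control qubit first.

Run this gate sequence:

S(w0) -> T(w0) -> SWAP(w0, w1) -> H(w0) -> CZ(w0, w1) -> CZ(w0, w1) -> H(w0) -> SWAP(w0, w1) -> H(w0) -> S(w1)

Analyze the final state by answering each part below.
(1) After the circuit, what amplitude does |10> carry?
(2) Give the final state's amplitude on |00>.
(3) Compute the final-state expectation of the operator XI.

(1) The final state's coefficient on |10> equals sqrt(2)/2. Key observation: the block from step 3 through step 8 cancels to the identity and can be dropped.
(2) The final state's coefficient on |00> equals sqrt(2)/2.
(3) The observable XI averages to 1.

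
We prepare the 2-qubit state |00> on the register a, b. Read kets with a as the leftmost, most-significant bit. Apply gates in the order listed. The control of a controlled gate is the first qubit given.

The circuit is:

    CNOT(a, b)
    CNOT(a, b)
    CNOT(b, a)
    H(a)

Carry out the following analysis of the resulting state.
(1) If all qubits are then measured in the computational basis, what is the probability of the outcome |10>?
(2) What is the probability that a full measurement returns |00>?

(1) A full measurement returns |10> with probability 1/2. Key observation: steps 1-2 multiply out to the identity, so the circuit reduces to the remaining gates.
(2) A full measurement returns |00> with probability 1/2.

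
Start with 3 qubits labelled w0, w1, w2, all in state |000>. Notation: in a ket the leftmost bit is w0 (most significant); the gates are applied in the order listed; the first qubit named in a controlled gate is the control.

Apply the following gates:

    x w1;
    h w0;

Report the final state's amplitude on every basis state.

The final amplitudes are sqrt(2)/2 on |010>, sqrt(2)/2 on |110>, and 0 on every other basis state.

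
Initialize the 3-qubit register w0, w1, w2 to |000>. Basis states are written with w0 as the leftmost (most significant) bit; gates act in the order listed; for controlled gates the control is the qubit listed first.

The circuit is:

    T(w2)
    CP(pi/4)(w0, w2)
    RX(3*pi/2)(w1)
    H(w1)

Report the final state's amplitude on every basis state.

After the circuit, the state carries amplitude -1/2 - I/2 on |000>, -1/2 + I/2 on |010>, and 0 on every other basis state.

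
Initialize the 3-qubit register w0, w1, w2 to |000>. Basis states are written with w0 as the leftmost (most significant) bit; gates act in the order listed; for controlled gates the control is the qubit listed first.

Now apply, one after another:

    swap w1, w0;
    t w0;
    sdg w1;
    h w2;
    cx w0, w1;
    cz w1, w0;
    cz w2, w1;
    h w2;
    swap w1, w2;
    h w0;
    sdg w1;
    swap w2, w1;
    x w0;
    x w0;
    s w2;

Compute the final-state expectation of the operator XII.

In the final state, XII has expectation 1.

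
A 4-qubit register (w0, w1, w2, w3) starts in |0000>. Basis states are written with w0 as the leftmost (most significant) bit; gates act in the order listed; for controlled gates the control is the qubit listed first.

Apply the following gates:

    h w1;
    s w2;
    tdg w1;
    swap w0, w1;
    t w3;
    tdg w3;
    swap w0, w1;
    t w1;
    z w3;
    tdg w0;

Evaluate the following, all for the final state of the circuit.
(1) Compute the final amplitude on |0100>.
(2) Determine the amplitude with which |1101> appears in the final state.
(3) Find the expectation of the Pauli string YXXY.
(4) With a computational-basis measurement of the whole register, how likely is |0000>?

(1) The final state's coefficient on |0100> equals sqrt(2)/2.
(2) |1101> carries amplitude 0 in the final state.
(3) In the final state, YXXY has expectation 0.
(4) The probability of measuring |0000> is 1/2.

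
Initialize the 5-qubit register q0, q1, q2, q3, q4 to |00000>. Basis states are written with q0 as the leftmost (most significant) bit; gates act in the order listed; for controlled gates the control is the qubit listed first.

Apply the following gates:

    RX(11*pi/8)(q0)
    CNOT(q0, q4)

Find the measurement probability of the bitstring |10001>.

The probability of measuring |10001> is sin(5*pi/16)**2.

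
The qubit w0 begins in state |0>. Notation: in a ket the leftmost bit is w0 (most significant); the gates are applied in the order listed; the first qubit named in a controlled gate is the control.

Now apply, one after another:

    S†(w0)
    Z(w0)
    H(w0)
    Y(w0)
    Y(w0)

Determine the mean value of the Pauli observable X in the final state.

In the final state, X has expectation 1.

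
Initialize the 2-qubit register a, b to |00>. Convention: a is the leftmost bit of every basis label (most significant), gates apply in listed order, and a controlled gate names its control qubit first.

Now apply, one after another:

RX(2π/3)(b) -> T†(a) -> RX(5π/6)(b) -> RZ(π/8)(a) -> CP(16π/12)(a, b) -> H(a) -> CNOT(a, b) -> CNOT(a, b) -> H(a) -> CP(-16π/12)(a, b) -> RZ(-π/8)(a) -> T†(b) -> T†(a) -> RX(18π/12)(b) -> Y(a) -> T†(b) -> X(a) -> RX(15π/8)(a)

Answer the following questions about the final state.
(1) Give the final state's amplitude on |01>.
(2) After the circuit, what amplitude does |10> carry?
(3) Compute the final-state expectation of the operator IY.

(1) The final state's coefficient on |01> equals -(exp(3*I*pi/4) + I)*cos(pi/16)/2. Key observation: the block from step 4 through step 11 cancels to the identity and can be dropped.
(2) |10> carries amplitude (1 + exp(3*I*pi/4))*sin(pi/16)/2 in the final state.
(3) The observable IY averages to -1/2.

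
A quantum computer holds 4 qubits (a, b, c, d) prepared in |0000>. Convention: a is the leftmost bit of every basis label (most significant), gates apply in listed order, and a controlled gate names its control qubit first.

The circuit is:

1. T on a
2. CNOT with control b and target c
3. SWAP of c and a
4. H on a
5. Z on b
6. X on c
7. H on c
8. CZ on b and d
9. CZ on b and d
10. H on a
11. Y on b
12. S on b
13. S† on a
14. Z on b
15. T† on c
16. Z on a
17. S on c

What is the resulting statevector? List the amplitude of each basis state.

The final amplitudes are sqrt(2)/2 on |0100>, -sqrt(2)*exp(I*pi/4)/2 on |0110>, and 0 on every other basis state. Key observation: steps 8-9 multiply out to the identity, so the circuit reduces to the remaining gates.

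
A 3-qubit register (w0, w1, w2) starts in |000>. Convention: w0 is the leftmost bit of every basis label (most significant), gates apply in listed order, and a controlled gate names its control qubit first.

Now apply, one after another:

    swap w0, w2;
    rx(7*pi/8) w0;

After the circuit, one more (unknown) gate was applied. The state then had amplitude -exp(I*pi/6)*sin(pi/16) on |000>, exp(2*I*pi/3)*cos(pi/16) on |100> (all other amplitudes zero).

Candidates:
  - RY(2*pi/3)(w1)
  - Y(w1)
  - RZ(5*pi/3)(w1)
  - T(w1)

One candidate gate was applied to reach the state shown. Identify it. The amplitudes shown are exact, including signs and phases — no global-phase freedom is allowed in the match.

It was RZ(5*pi/3)(w1) that produced the state shown.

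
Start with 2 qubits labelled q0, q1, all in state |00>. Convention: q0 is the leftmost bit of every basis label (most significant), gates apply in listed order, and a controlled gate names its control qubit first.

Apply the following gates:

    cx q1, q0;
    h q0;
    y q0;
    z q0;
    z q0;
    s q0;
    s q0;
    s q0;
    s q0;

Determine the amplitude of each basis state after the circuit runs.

After the circuit, the state carries amplitude -sqrt(2)*I/2 on |00>, 0 on |01>, sqrt(2)*I/2 on |10>, 0 on |11>. Key observation: steps 6-9 multiply out to the identity, so the circuit reduces to the remaining gates.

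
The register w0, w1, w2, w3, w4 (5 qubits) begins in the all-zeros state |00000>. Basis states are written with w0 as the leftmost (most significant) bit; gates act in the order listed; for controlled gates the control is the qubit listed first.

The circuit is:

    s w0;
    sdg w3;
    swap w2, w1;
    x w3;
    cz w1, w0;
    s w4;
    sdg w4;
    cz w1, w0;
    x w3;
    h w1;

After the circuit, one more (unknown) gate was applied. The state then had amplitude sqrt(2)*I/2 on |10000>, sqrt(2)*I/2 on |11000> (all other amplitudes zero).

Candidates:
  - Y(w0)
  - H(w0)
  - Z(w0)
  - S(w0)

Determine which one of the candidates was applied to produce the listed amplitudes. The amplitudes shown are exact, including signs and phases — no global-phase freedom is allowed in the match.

The unique candidate consistent with the amplitudes is Y(w0). Key observation: the block from step 4 through step 9 cancels to the identity and can be dropped.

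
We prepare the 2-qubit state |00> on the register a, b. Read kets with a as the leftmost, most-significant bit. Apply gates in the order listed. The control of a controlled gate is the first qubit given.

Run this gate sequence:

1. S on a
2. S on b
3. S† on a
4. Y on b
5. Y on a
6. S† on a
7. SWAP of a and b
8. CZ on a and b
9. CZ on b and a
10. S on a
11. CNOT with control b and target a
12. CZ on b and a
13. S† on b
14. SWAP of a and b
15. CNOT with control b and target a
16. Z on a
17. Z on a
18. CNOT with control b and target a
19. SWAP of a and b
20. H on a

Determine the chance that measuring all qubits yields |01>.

Outcome |01> occurs with probability 1/2. Key observation: steps 14-19 multiply out to the identity, so the circuit reduces to the remaining gates.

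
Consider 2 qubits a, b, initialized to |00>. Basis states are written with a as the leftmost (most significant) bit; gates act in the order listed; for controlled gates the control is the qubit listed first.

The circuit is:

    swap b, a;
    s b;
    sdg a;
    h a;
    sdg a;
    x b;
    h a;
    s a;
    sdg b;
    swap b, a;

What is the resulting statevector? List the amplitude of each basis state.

After the circuit, the state carries amplitude 0 on |00>, 0 on |01>, -1/2 - I/2 on |10>, 1/2 + I/2 on |11>.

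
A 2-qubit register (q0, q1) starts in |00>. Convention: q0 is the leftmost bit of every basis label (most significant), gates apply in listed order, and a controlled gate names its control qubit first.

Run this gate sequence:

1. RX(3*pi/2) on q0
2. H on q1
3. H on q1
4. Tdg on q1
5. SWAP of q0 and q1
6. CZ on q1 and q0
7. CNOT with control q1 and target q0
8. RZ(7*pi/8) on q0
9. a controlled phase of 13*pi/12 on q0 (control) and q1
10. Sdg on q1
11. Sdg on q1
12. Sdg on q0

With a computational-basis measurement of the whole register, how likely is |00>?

Outcome |00> occurs with probability 1/2. Key observation: gates 2-3 undo each other exactly, leaving only the rest of the circuit to track.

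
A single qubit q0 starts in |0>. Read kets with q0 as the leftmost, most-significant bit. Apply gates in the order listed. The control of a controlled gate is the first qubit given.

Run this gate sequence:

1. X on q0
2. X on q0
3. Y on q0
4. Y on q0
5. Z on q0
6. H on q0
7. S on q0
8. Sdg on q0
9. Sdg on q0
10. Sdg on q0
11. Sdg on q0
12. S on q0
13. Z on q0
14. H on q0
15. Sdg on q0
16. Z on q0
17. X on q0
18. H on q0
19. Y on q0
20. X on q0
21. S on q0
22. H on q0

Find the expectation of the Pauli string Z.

In the final state, Z has expectation 0.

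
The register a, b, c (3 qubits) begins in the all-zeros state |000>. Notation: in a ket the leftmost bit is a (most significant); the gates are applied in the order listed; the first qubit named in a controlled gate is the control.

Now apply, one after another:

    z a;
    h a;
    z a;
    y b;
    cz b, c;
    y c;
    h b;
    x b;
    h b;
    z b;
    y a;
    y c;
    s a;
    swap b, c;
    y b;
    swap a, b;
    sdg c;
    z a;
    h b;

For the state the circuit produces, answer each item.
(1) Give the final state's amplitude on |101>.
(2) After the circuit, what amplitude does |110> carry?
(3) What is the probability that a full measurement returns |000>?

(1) The final state's coefficient on |101> equals 1/2 + I/2.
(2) The final state's coefficient on |110> equals 0.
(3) The probability of measuring |000> is 0.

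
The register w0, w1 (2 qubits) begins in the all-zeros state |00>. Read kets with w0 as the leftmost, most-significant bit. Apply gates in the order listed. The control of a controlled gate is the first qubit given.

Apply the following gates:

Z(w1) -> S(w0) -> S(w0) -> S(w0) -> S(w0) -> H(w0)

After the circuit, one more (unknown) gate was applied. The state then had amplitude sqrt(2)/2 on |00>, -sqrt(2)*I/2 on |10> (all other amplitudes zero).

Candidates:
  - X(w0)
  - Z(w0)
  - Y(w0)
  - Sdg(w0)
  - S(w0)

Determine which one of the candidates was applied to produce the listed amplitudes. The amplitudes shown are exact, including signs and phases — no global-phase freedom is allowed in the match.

It was Sdg(w0) that produced the state shown. Key observation: gates 2-5 undo each other exactly, leaving only the rest of the circuit to track.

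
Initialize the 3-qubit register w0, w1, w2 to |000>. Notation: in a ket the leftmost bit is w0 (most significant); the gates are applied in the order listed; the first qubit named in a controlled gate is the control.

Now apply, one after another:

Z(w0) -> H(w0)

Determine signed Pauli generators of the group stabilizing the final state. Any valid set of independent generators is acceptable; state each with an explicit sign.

One valid set of independent stabilizer generators is +XII, +IZI, +IIZ (any independent generating set of the same group is equally correct).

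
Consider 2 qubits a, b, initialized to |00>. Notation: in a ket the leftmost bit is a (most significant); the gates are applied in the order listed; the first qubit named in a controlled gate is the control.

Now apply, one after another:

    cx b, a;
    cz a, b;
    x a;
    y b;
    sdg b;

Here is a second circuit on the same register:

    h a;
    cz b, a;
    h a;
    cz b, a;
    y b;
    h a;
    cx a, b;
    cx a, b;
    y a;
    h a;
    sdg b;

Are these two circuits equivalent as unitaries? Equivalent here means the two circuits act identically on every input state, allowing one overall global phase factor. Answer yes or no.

No: there is an input state on which the two circuits produce genuinely different outputs (not merely differing by a phase).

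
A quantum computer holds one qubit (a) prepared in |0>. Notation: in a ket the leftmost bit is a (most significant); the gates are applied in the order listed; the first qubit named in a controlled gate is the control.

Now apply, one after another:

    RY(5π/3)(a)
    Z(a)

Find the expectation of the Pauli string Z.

The observable Z averages to 1/2.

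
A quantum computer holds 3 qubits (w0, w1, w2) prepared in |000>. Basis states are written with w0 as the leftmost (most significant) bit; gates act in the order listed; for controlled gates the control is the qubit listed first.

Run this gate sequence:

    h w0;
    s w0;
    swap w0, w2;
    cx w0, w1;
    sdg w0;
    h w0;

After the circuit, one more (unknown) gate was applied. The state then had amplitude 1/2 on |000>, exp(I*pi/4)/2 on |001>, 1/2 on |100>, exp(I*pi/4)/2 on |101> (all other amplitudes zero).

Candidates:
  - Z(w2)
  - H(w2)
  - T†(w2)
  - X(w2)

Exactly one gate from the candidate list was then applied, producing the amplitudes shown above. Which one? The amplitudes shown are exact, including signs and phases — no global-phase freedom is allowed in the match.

The unique candidate consistent with the amplitudes is T†(w2).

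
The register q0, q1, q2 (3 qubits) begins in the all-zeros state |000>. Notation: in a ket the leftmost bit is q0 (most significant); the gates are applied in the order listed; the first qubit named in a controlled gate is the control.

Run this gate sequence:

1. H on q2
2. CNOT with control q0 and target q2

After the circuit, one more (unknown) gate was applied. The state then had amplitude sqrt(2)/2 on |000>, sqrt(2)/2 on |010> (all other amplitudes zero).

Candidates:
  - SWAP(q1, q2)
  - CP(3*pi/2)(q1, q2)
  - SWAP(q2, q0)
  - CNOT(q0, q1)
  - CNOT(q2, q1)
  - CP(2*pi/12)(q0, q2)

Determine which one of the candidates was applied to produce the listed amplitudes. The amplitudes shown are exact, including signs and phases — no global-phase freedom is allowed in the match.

The applied gate was SWAP(q1, q2).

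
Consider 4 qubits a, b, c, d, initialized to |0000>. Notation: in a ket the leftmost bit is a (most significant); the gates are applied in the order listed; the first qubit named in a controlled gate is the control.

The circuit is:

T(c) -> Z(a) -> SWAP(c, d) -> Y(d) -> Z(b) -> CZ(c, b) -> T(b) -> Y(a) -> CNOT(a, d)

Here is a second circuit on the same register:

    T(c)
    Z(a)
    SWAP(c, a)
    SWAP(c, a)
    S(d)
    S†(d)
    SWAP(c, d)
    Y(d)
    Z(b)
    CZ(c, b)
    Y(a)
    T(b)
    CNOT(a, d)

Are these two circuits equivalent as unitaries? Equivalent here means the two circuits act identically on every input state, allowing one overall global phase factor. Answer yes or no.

Yes: on every input state the two circuits agree up to one overall phase factor.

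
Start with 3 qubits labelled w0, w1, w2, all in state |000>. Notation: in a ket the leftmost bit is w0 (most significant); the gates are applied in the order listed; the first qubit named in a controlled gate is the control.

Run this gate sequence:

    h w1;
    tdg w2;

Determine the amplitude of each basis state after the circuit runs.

The resulting statevector has amplitude sqrt(2)/2 on |000>, sqrt(2)/2 on |010>, and 0 on every other basis state.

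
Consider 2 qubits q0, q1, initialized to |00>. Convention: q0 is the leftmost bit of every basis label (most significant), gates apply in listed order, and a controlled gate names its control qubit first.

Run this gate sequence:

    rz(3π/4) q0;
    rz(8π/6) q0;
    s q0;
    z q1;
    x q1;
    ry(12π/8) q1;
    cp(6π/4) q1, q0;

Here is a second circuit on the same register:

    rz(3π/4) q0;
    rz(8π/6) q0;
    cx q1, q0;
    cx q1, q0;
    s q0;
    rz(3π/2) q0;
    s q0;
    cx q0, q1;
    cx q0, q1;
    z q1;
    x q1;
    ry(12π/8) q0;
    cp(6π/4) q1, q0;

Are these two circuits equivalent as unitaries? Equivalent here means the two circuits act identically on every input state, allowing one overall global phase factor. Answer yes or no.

No, they are not equivalent — no single phase factor reconciles the two unitaries.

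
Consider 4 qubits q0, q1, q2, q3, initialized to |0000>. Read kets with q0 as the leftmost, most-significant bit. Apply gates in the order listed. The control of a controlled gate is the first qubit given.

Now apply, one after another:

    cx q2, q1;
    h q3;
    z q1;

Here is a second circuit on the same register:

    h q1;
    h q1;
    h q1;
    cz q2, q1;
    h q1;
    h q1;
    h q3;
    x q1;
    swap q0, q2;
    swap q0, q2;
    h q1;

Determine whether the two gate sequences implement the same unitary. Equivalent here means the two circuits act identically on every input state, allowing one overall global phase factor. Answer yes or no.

Yes: on every input state the two circuits agree up to one overall phase factor.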